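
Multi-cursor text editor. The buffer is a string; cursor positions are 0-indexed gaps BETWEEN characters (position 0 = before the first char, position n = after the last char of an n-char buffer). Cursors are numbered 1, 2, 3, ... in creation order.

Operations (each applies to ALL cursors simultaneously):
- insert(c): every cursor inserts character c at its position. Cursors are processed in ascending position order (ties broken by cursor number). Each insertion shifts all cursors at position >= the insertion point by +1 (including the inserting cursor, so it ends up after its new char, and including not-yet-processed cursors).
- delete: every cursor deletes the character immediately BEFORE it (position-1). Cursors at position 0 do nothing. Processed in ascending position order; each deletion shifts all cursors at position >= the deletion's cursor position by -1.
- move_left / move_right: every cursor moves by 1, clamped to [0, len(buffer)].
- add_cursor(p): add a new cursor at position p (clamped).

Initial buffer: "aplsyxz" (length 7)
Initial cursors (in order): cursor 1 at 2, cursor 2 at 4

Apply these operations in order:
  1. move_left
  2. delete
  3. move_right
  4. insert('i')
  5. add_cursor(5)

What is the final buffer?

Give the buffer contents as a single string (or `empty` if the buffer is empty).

Answer: pisiyxz

Derivation:
After op 1 (move_left): buffer="aplsyxz" (len 7), cursors c1@1 c2@3, authorship .......
After op 2 (delete): buffer="psyxz" (len 5), cursors c1@0 c2@1, authorship .....
After op 3 (move_right): buffer="psyxz" (len 5), cursors c1@1 c2@2, authorship .....
After op 4 (insert('i')): buffer="pisiyxz" (len 7), cursors c1@2 c2@4, authorship .1.2...
After op 5 (add_cursor(5)): buffer="pisiyxz" (len 7), cursors c1@2 c2@4 c3@5, authorship .1.2...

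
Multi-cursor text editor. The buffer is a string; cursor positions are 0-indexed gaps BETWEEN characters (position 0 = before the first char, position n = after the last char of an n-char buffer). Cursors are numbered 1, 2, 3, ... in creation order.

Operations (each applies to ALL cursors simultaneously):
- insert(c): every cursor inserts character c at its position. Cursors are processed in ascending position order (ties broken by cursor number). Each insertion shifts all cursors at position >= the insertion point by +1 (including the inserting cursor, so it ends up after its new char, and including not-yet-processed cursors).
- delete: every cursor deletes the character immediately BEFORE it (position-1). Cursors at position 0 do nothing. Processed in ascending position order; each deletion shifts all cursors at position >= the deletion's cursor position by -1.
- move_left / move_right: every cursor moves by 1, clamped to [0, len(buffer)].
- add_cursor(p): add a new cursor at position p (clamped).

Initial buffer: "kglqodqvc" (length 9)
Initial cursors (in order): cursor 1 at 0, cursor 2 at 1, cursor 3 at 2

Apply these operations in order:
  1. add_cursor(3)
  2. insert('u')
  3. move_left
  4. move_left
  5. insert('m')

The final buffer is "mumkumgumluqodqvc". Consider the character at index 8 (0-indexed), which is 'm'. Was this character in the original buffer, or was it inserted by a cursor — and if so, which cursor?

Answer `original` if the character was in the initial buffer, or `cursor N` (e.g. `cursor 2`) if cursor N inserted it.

Answer: cursor 4

Derivation:
After op 1 (add_cursor(3)): buffer="kglqodqvc" (len 9), cursors c1@0 c2@1 c3@2 c4@3, authorship .........
After op 2 (insert('u')): buffer="ukuguluqodqvc" (len 13), cursors c1@1 c2@3 c3@5 c4@7, authorship 1.2.3.4......
After op 3 (move_left): buffer="ukuguluqodqvc" (len 13), cursors c1@0 c2@2 c3@4 c4@6, authorship 1.2.3.4......
After op 4 (move_left): buffer="ukuguluqodqvc" (len 13), cursors c1@0 c2@1 c3@3 c4@5, authorship 1.2.3.4......
After op 5 (insert('m')): buffer="mumkumgumluqodqvc" (len 17), cursors c1@1 c2@3 c3@6 c4@9, authorship 112.23.34.4......
Authorship (.=original, N=cursor N): 1 1 2 . 2 3 . 3 4 . 4 . . . . . .
Index 8: author = 4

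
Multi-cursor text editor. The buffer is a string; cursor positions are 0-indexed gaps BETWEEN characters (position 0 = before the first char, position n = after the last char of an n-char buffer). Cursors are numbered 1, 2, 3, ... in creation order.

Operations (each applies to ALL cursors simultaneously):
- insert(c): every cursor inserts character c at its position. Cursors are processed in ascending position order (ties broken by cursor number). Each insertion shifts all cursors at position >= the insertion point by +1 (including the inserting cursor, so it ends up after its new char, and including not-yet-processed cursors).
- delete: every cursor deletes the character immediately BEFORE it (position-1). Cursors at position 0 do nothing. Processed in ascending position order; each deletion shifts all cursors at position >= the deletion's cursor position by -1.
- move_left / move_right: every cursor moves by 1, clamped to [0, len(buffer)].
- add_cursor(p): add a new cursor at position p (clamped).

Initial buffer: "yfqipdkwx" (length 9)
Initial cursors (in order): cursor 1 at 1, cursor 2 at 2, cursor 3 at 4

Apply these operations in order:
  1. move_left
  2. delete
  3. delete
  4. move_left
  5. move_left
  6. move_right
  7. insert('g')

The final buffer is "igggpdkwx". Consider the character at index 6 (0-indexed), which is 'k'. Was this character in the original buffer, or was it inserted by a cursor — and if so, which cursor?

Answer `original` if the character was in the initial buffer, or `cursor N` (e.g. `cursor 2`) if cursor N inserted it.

After op 1 (move_left): buffer="yfqipdkwx" (len 9), cursors c1@0 c2@1 c3@3, authorship .........
After op 2 (delete): buffer="fipdkwx" (len 7), cursors c1@0 c2@0 c3@1, authorship .......
After op 3 (delete): buffer="ipdkwx" (len 6), cursors c1@0 c2@0 c3@0, authorship ......
After op 4 (move_left): buffer="ipdkwx" (len 6), cursors c1@0 c2@0 c3@0, authorship ......
After op 5 (move_left): buffer="ipdkwx" (len 6), cursors c1@0 c2@0 c3@0, authorship ......
After op 6 (move_right): buffer="ipdkwx" (len 6), cursors c1@1 c2@1 c3@1, authorship ......
After op 7 (insert('g')): buffer="igggpdkwx" (len 9), cursors c1@4 c2@4 c3@4, authorship .123.....
Authorship (.=original, N=cursor N): . 1 2 3 . . . . .
Index 6: author = original

Answer: original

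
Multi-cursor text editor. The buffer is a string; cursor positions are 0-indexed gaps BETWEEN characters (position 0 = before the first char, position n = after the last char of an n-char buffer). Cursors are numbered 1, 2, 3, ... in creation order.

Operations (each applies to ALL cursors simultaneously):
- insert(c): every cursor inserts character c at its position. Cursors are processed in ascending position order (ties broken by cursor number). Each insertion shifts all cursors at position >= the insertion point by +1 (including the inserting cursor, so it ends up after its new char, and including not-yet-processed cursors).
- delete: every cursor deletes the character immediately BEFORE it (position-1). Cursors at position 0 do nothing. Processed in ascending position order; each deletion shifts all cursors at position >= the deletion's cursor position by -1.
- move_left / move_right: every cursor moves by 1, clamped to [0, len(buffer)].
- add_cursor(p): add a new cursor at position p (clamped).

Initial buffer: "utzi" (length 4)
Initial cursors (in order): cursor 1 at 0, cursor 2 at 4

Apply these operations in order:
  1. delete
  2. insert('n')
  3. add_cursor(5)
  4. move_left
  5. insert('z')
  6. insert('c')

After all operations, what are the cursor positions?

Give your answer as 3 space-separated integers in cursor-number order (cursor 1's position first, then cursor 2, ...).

Answer: 2 10 10

Derivation:
After op 1 (delete): buffer="utz" (len 3), cursors c1@0 c2@3, authorship ...
After op 2 (insert('n')): buffer="nutzn" (len 5), cursors c1@1 c2@5, authorship 1...2
After op 3 (add_cursor(5)): buffer="nutzn" (len 5), cursors c1@1 c2@5 c3@5, authorship 1...2
After op 4 (move_left): buffer="nutzn" (len 5), cursors c1@0 c2@4 c3@4, authorship 1...2
After op 5 (insert('z')): buffer="znutzzzn" (len 8), cursors c1@1 c2@7 c3@7, authorship 11...232
After op 6 (insert('c')): buffer="zcnutzzzccn" (len 11), cursors c1@2 c2@10 c3@10, authorship 111...23232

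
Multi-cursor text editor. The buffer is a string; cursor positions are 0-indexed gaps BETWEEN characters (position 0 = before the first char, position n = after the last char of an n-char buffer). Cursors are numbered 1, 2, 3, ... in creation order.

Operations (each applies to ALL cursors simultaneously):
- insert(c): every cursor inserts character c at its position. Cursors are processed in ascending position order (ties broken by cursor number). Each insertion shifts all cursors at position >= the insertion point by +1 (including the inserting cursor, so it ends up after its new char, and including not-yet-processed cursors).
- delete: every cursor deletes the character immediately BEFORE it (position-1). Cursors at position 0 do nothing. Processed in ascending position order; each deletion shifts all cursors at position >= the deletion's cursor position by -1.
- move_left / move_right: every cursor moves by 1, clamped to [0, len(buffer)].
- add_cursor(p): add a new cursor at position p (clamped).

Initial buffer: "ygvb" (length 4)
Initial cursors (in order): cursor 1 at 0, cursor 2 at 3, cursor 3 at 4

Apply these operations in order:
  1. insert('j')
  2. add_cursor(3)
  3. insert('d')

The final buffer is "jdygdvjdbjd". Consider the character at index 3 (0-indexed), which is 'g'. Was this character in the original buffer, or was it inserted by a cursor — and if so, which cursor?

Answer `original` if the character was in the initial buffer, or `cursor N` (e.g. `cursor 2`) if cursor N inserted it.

After op 1 (insert('j')): buffer="jygvjbj" (len 7), cursors c1@1 c2@5 c3@7, authorship 1...2.3
After op 2 (add_cursor(3)): buffer="jygvjbj" (len 7), cursors c1@1 c4@3 c2@5 c3@7, authorship 1...2.3
After op 3 (insert('d')): buffer="jdygdvjdbjd" (len 11), cursors c1@2 c4@5 c2@8 c3@11, authorship 11..4.22.33
Authorship (.=original, N=cursor N): 1 1 . . 4 . 2 2 . 3 3
Index 3: author = original

Answer: original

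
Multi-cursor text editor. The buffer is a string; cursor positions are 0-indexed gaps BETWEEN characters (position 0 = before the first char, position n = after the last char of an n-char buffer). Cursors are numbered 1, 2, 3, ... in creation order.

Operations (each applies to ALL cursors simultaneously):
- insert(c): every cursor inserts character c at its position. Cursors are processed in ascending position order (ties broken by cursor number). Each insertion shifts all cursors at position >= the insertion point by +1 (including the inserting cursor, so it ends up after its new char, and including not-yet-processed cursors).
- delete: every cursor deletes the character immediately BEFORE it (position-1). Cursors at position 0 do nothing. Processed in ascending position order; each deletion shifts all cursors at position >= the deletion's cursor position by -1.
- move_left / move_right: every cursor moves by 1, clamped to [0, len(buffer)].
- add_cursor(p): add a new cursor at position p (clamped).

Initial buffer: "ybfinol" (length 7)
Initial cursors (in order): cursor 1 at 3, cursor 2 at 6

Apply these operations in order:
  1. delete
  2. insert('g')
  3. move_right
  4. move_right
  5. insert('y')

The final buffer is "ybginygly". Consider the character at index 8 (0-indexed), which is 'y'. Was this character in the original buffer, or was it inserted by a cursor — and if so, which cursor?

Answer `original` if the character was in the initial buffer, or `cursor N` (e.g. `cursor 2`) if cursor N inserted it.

After op 1 (delete): buffer="ybinl" (len 5), cursors c1@2 c2@4, authorship .....
After op 2 (insert('g')): buffer="ybgingl" (len 7), cursors c1@3 c2@6, authorship ..1..2.
After op 3 (move_right): buffer="ybgingl" (len 7), cursors c1@4 c2@7, authorship ..1..2.
After op 4 (move_right): buffer="ybgingl" (len 7), cursors c1@5 c2@7, authorship ..1..2.
After op 5 (insert('y')): buffer="ybginygly" (len 9), cursors c1@6 c2@9, authorship ..1..12.2
Authorship (.=original, N=cursor N): . . 1 . . 1 2 . 2
Index 8: author = 2

Answer: cursor 2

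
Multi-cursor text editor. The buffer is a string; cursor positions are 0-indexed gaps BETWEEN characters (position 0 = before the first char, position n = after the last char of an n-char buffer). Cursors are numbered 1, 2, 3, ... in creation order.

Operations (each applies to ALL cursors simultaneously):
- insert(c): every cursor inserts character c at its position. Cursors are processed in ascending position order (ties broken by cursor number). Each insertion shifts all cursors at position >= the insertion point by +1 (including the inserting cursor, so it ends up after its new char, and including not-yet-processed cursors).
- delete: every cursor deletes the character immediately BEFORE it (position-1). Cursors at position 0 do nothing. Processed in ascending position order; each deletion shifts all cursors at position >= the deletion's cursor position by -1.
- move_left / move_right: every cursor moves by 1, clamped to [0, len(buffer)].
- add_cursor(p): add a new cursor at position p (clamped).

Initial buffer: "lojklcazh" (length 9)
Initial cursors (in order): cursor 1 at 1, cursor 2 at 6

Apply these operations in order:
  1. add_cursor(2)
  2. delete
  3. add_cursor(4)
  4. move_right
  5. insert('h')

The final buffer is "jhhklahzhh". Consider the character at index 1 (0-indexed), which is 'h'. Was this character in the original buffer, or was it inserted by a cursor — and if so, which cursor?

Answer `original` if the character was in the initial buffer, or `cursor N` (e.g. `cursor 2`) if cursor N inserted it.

Answer: cursor 1

Derivation:
After op 1 (add_cursor(2)): buffer="lojklcazh" (len 9), cursors c1@1 c3@2 c2@6, authorship .........
After op 2 (delete): buffer="jklazh" (len 6), cursors c1@0 c3@0 c2@3, authorship ......
After op 3 (add_cursor(4)): buffer="jklazh" (len 6), cursors c1@0 c3@0 c2@3 c4@4, authorship ......
After op 4 (move_right): buffer="jklazh" (len 6), cursors c1@1 c3@1 c2@4 c4@5, authorship ......
After op 5 (insert('h')): buffer="jhhklahzhh" (len 10), cursors c1@3 c3@3 c2@7 c4@9, authorship .13...2.4.
Authorship (.=original, N=cursor N): . 1 3 . . . 2 . 4 .
Index 1: author = 1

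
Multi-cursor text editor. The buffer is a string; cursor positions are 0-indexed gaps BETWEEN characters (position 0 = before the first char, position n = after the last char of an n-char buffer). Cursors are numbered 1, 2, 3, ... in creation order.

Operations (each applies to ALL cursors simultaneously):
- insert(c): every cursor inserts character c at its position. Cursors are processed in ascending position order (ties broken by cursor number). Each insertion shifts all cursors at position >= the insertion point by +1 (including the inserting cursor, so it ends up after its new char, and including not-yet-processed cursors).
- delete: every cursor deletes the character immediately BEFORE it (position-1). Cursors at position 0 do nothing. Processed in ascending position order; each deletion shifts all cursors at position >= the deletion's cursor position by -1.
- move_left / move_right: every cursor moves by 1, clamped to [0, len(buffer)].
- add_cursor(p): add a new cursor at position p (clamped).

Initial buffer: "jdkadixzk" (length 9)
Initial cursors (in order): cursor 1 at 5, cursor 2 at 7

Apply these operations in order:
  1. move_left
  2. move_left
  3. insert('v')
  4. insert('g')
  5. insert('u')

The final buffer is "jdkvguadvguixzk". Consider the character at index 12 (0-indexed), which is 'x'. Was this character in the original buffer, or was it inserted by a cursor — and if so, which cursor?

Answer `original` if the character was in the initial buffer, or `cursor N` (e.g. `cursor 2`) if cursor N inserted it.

Answer: original

Derivation:
After op 1 (move_left): buffer="jdkadixzk" (len 9), cursors c1@4 c2@6, authorship .........
After op 2 (move_left): buffer="jdkadixzk" (len 9), cursors c1@3 c2@5, authorship .........
After op 3 (insert('v')): buffer="jdkvadvixzk" (len 11), cursors c1@4 c2@7, authorship ...1..2....
After op 4 (insert('g')): buffer="jdkvgadvgixzk" (len 13), cursors c1@5 c2@9, authorship ...11..22....
After op 5 (insert('u')): buffer="jdkvguadvguixzk" (len 15), cursors c1@6 c2@11, authorship ...111..222....
Authorship (.=original, N=cursor N): . . . 1 1 1 . . 2 2 2 . . . .
Index 12: author = original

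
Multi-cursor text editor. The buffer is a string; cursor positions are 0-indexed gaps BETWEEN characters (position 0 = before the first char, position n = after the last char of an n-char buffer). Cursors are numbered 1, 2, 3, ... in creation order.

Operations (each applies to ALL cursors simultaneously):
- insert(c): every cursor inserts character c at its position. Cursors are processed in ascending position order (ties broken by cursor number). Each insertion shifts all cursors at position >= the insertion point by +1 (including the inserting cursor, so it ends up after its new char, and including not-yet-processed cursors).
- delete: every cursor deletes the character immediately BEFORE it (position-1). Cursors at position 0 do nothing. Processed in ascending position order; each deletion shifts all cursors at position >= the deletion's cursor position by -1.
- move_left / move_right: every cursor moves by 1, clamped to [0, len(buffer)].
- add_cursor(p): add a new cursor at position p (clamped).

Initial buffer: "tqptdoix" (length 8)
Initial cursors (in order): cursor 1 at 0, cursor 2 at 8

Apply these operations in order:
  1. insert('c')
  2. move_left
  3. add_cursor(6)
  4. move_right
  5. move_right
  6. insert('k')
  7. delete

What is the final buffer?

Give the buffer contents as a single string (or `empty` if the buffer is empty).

After op 1 (insert('c')): buffer="ctqptdoixc" (len 10), cursors c1@1 c2@10, authorship 1........2
After op 2 (move_left): buffer="ctqptdoixc" (len 10), cursors c1@0 c2@9, authorship 1........2
After op 3 (add_cursor(6)): buffer="ctqptdoixc" (len 10), cursors c1@0 c3@6 c2@9, authorship 1........2
After op 4 (move_right): buffer="ctqptdoixc" (len 10), cursors c1@1 c3@7 c2@10, authorship 1........2
After op 5 (move_right): buffer="ctqptdoixc" (len 10), cursors c1@2 c3@8 c2@10, authorship 1........2
After op 6 (insert('k')): buffer="ctkqptdoikxck" (len 13), cursors c1@3 c3@10 c2@13, authorship 1.1......3.22
After op 7 (delete): buffer="ctqptdoixc" (len 10), cursors c1@2 c3@8 c2@10, authorship 1........2

Answer: ctqptdoixc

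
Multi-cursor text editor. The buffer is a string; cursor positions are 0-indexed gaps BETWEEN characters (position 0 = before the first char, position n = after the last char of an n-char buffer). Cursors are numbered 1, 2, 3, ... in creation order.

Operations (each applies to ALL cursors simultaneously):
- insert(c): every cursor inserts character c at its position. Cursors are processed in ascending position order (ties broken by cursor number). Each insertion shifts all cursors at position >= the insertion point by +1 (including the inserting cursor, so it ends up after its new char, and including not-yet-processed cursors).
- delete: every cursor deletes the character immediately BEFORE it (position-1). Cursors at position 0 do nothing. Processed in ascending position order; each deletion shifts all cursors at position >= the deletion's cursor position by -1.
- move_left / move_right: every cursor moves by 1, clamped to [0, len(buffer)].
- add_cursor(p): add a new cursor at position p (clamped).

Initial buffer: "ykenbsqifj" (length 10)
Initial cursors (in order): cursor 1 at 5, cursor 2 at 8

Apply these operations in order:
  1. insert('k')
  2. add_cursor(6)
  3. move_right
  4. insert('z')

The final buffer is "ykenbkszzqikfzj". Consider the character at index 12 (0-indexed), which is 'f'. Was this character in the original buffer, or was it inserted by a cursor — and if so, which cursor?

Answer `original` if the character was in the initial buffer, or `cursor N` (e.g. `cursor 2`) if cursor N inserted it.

Answer: original

Derivation:
After op 1 (insert('k')): buffer="ykenbksqikfj" (len 12), cursors c1@6 c2@10, authorship .....1...2..
After op 2 (add_cursor(6)): buffer="ykenbksqikfj" (len 12), cursors c1@6 c3@6 c2@10, authorship .....1...2..
After op 3 (move_right): buffer="ykenbksqikfj" (len 12), cursors c1@7 c3@7 c2@11, authorship .....1...2..
After op 4 (insert('z')): buffer="ykenbkszzqikfzj" (len 15), cursors c1@9 c3@9 c2@14, authorship .....1.13..2.2.
Authorship (.=original, N=cursor N): . . . . . 1 . 1 3 . . 2 . 2 .
Index 12: author = original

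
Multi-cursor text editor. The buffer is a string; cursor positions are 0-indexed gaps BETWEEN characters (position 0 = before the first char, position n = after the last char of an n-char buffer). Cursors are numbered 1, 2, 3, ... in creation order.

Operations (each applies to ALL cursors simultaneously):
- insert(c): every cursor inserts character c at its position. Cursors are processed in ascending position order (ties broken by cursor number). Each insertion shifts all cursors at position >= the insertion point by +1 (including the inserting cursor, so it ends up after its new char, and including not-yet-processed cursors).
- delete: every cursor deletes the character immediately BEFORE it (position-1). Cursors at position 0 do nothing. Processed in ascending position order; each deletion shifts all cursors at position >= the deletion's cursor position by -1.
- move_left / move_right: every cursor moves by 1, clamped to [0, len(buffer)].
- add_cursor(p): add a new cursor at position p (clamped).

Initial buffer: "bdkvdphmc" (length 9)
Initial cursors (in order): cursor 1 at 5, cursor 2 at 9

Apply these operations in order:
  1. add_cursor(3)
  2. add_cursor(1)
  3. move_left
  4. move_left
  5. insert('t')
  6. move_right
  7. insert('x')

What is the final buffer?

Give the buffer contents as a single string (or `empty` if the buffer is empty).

After op 1 (add_cursor(3)): buffer="bdkvdphmc" (len 9), cursors c3@3 c1@5 c2@9, authorship .........
After op 2 (add_cursor(1)): buffer="bdkvdphmc" (len 9), cursors c4@1 c3@3 c1@5 c2@9, authorship .........
After op 3 (move_left): buffer="bdkvdphmc" (len 9), cursors c4@0 c3@2 c1@4 c2@8, authorship .........
After op 4 (move_left): buffer="bdkvdphmc" (len 9), cursors c4@0 c3@1 c1@3 c2@7, authorship .........
After op 5 (insert('t')): buffer="tbtdktvdphtmc" (len 13), cursors c4@1 c3@3 c1@6 c2@11, authorship 4.3..1....2..
After op 6 (move_right): buffer="tbtdktvdphtmc" (len 13), cursors c4@2 c3@4 c1@7 c2@12, authorship 4.3..1....2..
After op 7 (insert('x')): buffer="tbxtdxktvxdphtmxc" (len 17), cursors c4@3 c3@6 c1@10 c2@16, authorship 4.43.3.1.1...2.2.

Answer: tbxtdxktvxdphtmxc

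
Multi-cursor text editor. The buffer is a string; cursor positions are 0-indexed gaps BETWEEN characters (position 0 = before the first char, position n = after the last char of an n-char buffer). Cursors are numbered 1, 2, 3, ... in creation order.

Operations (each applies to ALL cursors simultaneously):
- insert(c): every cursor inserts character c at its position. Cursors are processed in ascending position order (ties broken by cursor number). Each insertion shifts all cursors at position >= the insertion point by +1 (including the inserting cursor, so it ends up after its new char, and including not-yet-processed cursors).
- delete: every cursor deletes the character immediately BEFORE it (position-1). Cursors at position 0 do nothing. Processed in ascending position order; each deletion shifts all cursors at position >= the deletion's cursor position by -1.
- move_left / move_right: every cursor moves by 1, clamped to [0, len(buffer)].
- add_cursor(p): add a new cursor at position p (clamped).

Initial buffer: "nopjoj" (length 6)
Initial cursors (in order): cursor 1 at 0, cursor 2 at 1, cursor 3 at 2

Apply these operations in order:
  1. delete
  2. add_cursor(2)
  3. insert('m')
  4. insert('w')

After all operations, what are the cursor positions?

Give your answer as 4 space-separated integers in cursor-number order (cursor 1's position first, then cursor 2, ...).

Answer: 6 6 6 10

Derivation:
After op 1 (delete): buffer="pjoj" (len 4), cursors c1@0 c2@0 c3@0, authorship ....
After op 2 (add_cursor(2)): buffer="pjoj" (len 4), cursors c1@0 c2@0 c3@0 c4@2, authorship ....
After op 3 (insert('m')): buffer="mmmpjmoj" (len 8), cursors c1@3 c2@3 c3@3 c4@6, authorship 123..4..
After op 4 (insert('w')): buffer="mmmwwwpjmwoj" (len 12), cursors c1@6 c2@6 c3@6 c4@10, authorship 123123..44..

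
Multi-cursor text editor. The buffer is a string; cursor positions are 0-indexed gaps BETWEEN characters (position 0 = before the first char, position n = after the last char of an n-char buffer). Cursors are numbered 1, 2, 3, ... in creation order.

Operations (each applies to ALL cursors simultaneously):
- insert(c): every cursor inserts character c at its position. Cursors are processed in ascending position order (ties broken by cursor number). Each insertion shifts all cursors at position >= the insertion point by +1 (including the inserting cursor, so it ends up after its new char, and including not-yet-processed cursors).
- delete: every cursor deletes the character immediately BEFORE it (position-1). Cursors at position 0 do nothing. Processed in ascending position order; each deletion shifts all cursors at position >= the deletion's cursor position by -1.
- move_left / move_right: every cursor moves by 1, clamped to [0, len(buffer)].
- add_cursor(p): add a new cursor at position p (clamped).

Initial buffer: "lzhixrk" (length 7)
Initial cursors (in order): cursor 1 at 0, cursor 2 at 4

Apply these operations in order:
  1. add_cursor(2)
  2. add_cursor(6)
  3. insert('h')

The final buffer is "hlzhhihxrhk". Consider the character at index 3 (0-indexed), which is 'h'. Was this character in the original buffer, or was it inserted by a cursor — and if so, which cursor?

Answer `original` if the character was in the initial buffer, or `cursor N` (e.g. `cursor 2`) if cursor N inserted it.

After op 1 (add_cursor(2)): buffer="lzhixrk" (len 7), cursors c1@0 c3@2 c2@4, authorship .......
After op 2 (add_cursor(6)): buffer="lzhixrk" (len 7), cursors c1@0 c3@2 c2@4 c4@6, authorship .......
After op 3 (insert('h')): buffer="hlzhhihxrhk" (len 11), cursors c1@1 c3@4 c2@7 c4@10, authorship 1..3..2..4.
Authorship (.=original, N=cursor N): 1 . . 3 . . 2 . . 4 .
Index 3: author = 3

Answer: cursor 3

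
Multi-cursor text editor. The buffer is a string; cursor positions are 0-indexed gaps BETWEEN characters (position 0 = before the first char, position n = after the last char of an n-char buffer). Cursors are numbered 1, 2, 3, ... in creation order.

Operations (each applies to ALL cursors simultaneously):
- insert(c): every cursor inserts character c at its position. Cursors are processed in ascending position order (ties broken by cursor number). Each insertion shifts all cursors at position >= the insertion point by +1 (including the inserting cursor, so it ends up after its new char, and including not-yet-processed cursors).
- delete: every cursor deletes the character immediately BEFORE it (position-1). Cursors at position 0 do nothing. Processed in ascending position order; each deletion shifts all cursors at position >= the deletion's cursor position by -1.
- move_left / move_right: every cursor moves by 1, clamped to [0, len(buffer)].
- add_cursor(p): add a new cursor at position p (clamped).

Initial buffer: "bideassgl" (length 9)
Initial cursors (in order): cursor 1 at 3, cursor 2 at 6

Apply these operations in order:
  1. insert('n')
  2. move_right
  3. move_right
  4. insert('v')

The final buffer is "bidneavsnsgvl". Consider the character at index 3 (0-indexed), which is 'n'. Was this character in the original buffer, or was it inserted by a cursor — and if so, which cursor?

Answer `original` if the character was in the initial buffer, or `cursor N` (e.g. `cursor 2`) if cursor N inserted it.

After op 1 (insert('n')): buffer="bidneasnsgl" (len 11), cursors c1@4 c2@8, authorship ...1...2...
After op 2 (move_right): buffer="bidneasnsgl" (len 11), cursors c1@5 c2@9, authorship ...1...2...
After op 3 (move_right): buffer="bidneasnsgl" (len 11), cursors c1@6 c2@10, authorship ...1...2...
After op 4 (insert('v')): buffer="bidneavsnsgvl" (len 13), cursors c1@7 c2@12, authorship ...1..1.2..2.
Authorship (.=original, N=cursor N): . . . 1 . . 1 . 2 . . 2 .
Index 3: author = 1

Answer: cursor 1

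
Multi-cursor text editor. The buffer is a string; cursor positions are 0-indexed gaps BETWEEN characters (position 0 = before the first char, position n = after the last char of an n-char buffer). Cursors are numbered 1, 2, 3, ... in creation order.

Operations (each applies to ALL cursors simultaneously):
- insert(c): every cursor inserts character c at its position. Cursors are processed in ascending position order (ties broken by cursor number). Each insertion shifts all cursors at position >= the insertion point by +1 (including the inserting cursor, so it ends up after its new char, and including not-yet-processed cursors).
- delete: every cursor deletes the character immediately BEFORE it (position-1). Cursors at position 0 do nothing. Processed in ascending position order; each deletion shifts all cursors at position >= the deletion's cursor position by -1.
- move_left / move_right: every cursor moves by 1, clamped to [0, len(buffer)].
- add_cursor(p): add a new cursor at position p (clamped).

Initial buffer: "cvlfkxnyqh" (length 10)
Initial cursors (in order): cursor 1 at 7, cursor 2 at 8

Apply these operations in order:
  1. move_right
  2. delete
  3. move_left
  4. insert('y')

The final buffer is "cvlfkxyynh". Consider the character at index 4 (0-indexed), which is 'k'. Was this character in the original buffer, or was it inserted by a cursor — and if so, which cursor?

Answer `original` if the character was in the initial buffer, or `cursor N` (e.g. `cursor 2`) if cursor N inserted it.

Answer: original

Derivation:
After op 1 (move_right): buffer="cvlfkxnyqh" (len 10), cursors c1@8 c2@9, authorship ..........
After op 2 (delete): buffer="cvlfkxnh" (len 8), cursors c1@7 c2@7, authorship ........
After op 3 (move_left): buffer="cvlfkxnh" (len 8), cursors c1@6 c2@6, authorship ........
After op 4 (insert('y')): buffer="cvlfkxyynh" (len 10), cursors c1@8 c2@8, authorship ......12..
Authorship (.=original, N=cursor N): . . . . . . 1 2 . .
Index 4: author = original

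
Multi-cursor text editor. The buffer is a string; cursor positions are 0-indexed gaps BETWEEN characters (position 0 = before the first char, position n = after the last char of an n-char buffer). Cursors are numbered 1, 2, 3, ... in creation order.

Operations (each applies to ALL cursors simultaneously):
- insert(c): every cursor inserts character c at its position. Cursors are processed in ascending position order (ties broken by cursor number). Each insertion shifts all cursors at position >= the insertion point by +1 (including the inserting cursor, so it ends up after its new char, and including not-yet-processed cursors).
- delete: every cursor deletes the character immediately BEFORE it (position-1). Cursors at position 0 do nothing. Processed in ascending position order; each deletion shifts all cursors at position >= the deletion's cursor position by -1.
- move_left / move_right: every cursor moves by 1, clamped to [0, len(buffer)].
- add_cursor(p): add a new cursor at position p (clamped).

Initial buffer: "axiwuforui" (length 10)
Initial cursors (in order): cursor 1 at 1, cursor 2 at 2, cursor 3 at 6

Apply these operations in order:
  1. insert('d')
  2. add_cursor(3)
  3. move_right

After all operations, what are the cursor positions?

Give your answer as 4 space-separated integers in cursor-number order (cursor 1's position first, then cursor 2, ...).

Answer: 3 5 10 4

Derivation:
After op 1 (insert('d')): buffer="adxdiwufdorui" (len 13), cursors c1@2 c2@4 c3@9, authorship .1.2....3....
After op 2 (add_cursor(3)): buffer="adxdiwufdorui" (len 13), cursors c1@2 c4@3 c2@4 c3@9, authorship .1.2....3....
After op 3 (move_right): buffer="adxdiwufdorui" (len 13), cursors c1@3 c4@4 c2@5 c3@10, authorship .1.2....3....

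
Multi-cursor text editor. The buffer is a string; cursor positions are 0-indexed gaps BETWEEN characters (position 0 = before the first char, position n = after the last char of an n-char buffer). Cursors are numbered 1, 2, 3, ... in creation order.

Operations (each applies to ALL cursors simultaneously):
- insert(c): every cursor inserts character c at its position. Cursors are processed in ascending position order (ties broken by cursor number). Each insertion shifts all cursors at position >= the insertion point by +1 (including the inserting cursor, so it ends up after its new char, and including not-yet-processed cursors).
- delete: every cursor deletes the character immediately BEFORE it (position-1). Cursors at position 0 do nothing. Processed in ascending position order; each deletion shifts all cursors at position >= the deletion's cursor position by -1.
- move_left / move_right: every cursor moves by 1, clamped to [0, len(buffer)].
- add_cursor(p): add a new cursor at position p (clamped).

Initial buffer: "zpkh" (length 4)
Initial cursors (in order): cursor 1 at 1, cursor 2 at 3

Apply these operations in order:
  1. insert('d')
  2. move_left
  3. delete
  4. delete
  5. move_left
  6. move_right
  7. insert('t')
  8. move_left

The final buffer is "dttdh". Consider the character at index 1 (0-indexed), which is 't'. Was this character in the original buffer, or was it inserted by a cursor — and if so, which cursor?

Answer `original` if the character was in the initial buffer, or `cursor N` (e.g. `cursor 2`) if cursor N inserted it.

Answer: cursor 1

Derivation:
After op 1 (insert('d')): buffer="zdpkdh" (len 6), cursors c1@2 c2@5, authorship .1..2.
After op 2 (move_left): buffer="zdpkdh" (len 6), cursors c1@1 c2@4, authorship .1..2.
After op 3 (delete): buffer="dpdh" (len 4), cursors c1@0 c2@2, authorship 1.2.
After op 4 (delete): buffer="ddh" (len 3), cursors c1@0 c2@1, authorship 12.
After op 5 (move_left): buffer="ddh" (len 3), cursors c1@0 c2@0, authorship 12.
After op 6 (move_right): buffer="ddh" (len 3), cursors c1@1 c2@1, authorship 12.
After op 7 (insert('t')): buffer="dttdh" (len 5), cursors c1@3 c2@3, authorship 1122.
After op 8 (move_left): buffer="dttdh" (len 5), cursors c1@2 c2@2, authorship 1122.
Authorship (.=original, N=cursor N): 1 1 2 2 .
Index 1: author = 1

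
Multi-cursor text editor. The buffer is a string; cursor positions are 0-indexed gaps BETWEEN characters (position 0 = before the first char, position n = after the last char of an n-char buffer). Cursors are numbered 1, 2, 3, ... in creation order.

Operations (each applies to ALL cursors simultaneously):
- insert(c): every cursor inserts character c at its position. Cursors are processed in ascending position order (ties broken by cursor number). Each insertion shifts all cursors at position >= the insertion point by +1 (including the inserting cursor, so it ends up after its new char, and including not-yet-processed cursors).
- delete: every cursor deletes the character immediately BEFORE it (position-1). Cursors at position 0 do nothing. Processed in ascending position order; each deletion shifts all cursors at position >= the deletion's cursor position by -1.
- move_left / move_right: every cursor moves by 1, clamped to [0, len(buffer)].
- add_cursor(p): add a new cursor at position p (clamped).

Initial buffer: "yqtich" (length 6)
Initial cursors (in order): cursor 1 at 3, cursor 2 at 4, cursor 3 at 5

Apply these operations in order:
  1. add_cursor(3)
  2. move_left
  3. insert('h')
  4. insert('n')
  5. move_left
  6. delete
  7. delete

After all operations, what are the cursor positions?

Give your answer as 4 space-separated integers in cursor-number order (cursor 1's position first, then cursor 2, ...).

After op 1 (add_cursor(3)): buffer="yqtich" (len 6), cursors c1@3 c4@3 c2@4 c3@5, authorship ......
After op 2 (move_left): buffer="yqtich" (len 6), cursors c1@2 c4@2 c2@3 c3@4, authorship ......
After op 3 (insert('h')): buffer="yqhhthihch" (len 10), cursors c1@4 c4@4 c2@6 c3@8, authorship ..14.2.3..
After op 4 (insert('n')): buffer="yqhhnnthnihnch" (len 14), cursors c1@6 c4@6 c2@9 c3@12, authorship ..1414.22.33..
After op 5 (move_left): buffer="yqhhnnthnihnch" (len 14), cursors c1@5 c4@5 c2@8 c3@11, authorship ..1414.22.33..
After op 6 (delete): buffer="yqhntninch" (len 10), cursors c1@3 c4@3 c2@5 c3@7, authorship ..14.2.3..
After op 7 (delete): buffer="ynnnch" (len 6), cursors c1@1 c4@1 c2@2 c3@3, authorship .423..

Answer: 1 2 3 1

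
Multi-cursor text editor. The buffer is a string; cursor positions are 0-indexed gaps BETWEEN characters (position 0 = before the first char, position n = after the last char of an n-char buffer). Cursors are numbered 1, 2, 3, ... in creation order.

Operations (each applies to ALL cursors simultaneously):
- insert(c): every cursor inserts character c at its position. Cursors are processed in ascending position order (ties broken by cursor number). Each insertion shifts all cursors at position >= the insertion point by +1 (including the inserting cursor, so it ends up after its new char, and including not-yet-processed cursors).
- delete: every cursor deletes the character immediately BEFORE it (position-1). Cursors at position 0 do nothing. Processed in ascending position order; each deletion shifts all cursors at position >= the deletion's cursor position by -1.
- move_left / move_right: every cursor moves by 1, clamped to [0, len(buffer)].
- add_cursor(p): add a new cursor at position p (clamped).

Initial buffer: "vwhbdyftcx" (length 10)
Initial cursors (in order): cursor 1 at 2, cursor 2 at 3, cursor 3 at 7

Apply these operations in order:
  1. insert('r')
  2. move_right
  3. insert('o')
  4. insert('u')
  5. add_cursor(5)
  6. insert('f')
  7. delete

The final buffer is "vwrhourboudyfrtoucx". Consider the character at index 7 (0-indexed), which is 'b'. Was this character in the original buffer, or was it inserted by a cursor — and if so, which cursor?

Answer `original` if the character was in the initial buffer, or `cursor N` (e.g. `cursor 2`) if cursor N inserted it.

After op 1 (insert('r')): buffer="vwrhrbdyfrtcx" (len 13), cursors c1@3 c2@5 c3@10, authorship ..1.2....3...
After op 2 (move_right): buffer="vwrhrbdyfrtcx" (len 13), cursors c1@4 c2@6 c3@11, authorship ..1.2....3...
After op 3 (insert('o')): buffer="vwrhorbodyfrtocx" (len 16), cursors c1@5 c2@8 c3@14, authorship ..1.12.2...3.3..
After op 4 (insert('u')): buffer="vwrhourboudyfrtoucx" (len 19), cursors c1@6 c2@10 c3@17, authorship ..1.112.22...3.33..
After op 5 (add_cursor(5)): buffer="vwrhourboudyfrtoucx" (len 19), cursors c4@5 c1@6 c2@10 c3@17, authorship ..1.112.22...3.33..
After op 6 (insert('f')): buffer="vwrhofufrboufdyfrtoufcx" (len 23), cursors c4@6 c1@8 c2@13 c3@21, authorship ..1.14112.222...3.333..
After op 7 (delete): buffer="vwrhourboudyfrtoucx" (len 19), cursors c4@5 c1@6 c2@10 c3@17, authorship ..1.112.22...3.33..
Authorship (.=original, N=cursor N): . . 1 . 1 1 2 . 2 2 . . . 3 . 3 3 . .
Index 7: author = original

Answer: original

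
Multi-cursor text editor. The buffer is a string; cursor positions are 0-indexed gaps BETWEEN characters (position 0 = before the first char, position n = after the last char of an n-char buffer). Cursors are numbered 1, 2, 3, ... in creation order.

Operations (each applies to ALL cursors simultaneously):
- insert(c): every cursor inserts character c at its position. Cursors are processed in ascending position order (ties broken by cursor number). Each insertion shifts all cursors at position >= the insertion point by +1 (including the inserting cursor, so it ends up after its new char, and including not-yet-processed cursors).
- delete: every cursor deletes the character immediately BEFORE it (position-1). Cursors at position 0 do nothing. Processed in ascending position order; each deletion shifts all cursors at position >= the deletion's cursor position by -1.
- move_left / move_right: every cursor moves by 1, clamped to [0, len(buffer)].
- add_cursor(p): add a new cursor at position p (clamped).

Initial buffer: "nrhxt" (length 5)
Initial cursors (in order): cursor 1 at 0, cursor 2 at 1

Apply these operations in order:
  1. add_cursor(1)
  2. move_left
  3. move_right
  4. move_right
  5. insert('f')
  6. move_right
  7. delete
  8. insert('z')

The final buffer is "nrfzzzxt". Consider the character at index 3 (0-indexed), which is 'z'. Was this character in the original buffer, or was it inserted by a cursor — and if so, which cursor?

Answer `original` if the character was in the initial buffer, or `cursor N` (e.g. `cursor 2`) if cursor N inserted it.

After op 1 (add_cursor(1)): buffer="nrhxt" (len 5), cursors c1@0 c2@1 c3@1, authorship .....
After op 2 (move_left): buffer="nrhxt" (len 5), cursors c1@0 c2@0 c3@0, authorship .....
After op 3 (move_right): buffer="nrhxt" (len 5), cursors c1@1 c2@1 c3@1, authorship .....
After op 4 (move_right): buffer="nrhxt" (len 5), cursors c1@2 c2@2 c3@2, authorship .....
After op 5 (insert('f')): buffer="nrfffhxt" (len 8), cursors c1@5 c2@5 c3@5, authorship ..123...
After op 6 (move_right): buffer="nrfffhxt" (len 8), cursors c1@6 c2@6 c3@6, authorship ..123...
After op 7 (delete): buffer="nrfxt" (len 5), cursors c1@3 c2@3 c3@3, authorship ..1..
After op 8 (insert('z')): buffer="nrfzzzxt" (len 8), cursors c1@6 c2@6 c3@6, authorship ..1123..
Authorship (.=original, N=cursor N): . . 1 1 2 3 . .
Index 3: author = 1

Answer: cursor 1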